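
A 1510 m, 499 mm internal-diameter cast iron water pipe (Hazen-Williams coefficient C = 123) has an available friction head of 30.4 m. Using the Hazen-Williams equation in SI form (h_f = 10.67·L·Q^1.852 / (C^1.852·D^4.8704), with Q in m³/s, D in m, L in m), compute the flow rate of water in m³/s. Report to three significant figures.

Q ≈ 0.668 m³/s

Rearranging: Q = [h_f·C^1.852·D^4.8704 / (10.67·L)]^(1/1.852)
Q = [30.4·123^1.852·0.499^4.8704 / (10.67·1510)]^0.540 = 0.6683 m³/s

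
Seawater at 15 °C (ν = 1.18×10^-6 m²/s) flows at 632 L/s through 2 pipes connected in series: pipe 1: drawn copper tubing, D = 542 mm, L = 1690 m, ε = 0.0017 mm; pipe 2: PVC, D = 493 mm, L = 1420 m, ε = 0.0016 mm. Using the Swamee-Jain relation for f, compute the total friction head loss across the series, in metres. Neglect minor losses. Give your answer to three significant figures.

H ≈ 31.3 m

Pipe 1: V = 2.739 m/s, Re = 1.26×10^6, ε/D = 3.14×10^-6, f = 0.01126, h_1 = f(L/D)V²/2g = 13.43 m
Pipe 2: V = 3.311 m/s, Re = 1.38×10^6, ε/D = 3.25×10^-6, f = 0.01110, h_2 = f(L/D)V²/2g = 17.86 m
Series → Q common, losses add: H = Σh = 31.29 m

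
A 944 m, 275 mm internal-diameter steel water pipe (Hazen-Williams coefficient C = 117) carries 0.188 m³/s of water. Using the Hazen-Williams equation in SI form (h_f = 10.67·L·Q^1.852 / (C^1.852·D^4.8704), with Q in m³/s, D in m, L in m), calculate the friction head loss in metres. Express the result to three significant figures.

h_f ≈ 36.2 m

h_f = 10.67·944·0.188^1.852 / (117^1.852·0.275^4.8704) = 36.25 m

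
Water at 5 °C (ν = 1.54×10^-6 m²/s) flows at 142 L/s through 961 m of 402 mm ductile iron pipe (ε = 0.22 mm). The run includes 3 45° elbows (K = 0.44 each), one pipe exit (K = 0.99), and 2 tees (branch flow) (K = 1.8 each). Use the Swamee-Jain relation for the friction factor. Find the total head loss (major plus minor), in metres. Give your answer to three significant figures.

H_L ≈ 3.22 m

V = 4Q/(πD²) = 1.119 m/s; V²/2g = 0.06380 m
Re = 2.92×10^5, ε/D = 5.47×10^-4 → f = 0.01863 (Swamee-Jain)
Major: h_f = f(L/D)·V²/2g = 0.01863·2391·0.06380 = 2.841 m
Minor: ΣK = 5.91; h_m = ΣK·V²/2g = 0.3770 m
Total H_L = 2.841 + 0.3770 = 3.218 m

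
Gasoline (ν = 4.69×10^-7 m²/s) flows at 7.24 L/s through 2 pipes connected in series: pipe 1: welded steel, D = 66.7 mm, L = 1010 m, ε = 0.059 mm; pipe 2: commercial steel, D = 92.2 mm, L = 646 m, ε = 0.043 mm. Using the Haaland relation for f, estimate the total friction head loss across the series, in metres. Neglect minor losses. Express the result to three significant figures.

H ≈ 74.1 m

Pipe 1: V = 2.072 m/s, Re = 2.95×10^5, ε/D = 8.85×10^-4, f = 0.02004, h_1 = f(L/D)V²/2g = 66.40 m
Pipe 2: V = 1.084 m/s, Re = 2.13×10^5, ε/D = 4.66×10^-4, f = 0.01835, h_2 = f(L/D)V²/2g = 7.708 m
Series → Q common, losses add: H = Σh = 74.10 m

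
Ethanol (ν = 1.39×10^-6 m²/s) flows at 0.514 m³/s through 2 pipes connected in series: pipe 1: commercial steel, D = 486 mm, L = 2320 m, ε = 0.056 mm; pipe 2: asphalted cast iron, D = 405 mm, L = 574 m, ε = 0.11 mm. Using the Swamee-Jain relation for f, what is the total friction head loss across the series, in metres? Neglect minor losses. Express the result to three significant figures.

Pipe 1: V = 2.771 m/s, Re = 9.69×10^5, ε/D = 1.15×10^-4, f = 0.01376, h_1 = f(L/D)V²/2g = 25.70 m
Pipe 2: V = 3.990 m/s, Re = 1.16×10^6, ε/D = 2.72×10^-4, f = 0.01539, h_2 = f(L/D)V²/2g = 17.70 m
Series → Q common, losses add: H = Σh = 43.41 m

H ≈ 43.4 m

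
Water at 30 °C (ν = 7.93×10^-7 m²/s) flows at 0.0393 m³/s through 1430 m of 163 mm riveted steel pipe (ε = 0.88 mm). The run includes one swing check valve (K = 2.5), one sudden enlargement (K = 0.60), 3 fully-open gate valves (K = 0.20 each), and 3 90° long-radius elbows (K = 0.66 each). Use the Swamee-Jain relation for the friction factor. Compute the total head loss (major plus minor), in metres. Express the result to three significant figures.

V = 4Q/(πD²) = 1.883 m/s; V²/2g = 0.1808 m
Re = 3.87×10^5, ε/D = 0.00540 → f = 0.03143 (Swamee-Jain)
Major: h_f = f(L/D)·V²/2g = 0.03143·8773·0.1808 = 49.85 m
Minor: ΣK = 5.68; h_m = ΣK·V²/2g = 1.027 m
Total H_L = 49.85 + 1.027 = 50.88 m

H_L ≈ 50.9 m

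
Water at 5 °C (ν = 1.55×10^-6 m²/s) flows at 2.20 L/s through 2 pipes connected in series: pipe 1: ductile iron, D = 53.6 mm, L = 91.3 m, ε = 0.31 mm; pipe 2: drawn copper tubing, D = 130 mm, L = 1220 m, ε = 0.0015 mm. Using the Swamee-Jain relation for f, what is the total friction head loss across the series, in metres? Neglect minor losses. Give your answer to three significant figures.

H ≈ 3.23 m

Pipe 1: V = 0.9750 m/s, Re = 3.37×10^4, ε/D = 0.00578, f = 0.03457, h_1 = f(L/D)V²/2g = 2.853 m
Pipe 2: V = 0.1657 m/s, Re = 1.39×10^4, ε/D = 1.15×10^-5, f = 0.02837, h_2 = f(L/D)V²/2g = 0.3728 m
Series → Q common, losses add: H = Σh = 3.226 m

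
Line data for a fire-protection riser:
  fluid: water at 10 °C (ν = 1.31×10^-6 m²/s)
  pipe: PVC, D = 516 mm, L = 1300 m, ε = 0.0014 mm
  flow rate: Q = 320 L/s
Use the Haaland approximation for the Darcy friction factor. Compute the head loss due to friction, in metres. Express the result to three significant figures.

V = 4Q/(πD²) = 4·0.320/(π·0.516²) = 1.530 m/s
Re = VD/ν = 1.530·0.516/1.31×10^-6 = 6.03×10^5 → turbulent
ε/D = 0.0014/516 = 2.71×10^-6
Haaland: f = 0.01267
h_f = f(L/D)V²/(2g) = 0.01267·(1300/0.516)·1.530²/(2·9.81) = 3.810 m

h_f ≈ 3.81 m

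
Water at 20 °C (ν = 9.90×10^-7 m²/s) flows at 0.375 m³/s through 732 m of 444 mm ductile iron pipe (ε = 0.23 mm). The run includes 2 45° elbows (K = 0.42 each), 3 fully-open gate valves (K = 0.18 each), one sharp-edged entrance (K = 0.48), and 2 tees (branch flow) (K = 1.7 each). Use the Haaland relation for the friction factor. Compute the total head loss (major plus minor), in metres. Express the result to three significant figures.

H_L ≈ 10.1 m

V = 4Q/(πD²) = 2.422 m/s; V²/2g = 0.2990 m
Re = 1.09×10^6, ε/D = 5.18×10^-4 → f = 0.01726 (Haaland)
Major: h_f = f(L/D)·V²/2g = 0.01726·1649·0.2990 = 8.509 m
Minor: ΣK = 5.26; h_m = ΣK·V²/2g = 1.573 m
Total H_L = 8.509 + 1.573 = 10.08 m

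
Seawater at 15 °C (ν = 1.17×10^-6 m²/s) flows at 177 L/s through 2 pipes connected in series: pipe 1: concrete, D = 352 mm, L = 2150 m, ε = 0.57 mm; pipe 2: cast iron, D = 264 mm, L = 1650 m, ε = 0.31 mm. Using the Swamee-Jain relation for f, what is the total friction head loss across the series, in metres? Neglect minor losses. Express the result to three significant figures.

H ≈ 92.9 m

Pipe 1: V = 1.819 m/s, Re = 5.47×10^5, ε/D = 0.00162, f = 0.02266, h_1 = f(L/D)V²/2g = 23.34 m
Pipe 2: V = 3.234 m/s, Re = 7.30×10^5, ε/D = 0.00117, f = 0.02090, h_2 = f(L/D)V²/2g = 69.60 m
Series → Q common, losses add: H = Σh = 92.94 m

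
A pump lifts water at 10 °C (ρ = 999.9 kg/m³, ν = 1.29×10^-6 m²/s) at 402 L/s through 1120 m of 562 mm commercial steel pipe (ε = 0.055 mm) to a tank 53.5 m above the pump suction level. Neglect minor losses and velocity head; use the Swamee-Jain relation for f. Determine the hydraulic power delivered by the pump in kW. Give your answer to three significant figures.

P_hyd ≈ 226 kW

V = 4Q/(πD²) = 1.621 m/s; Re = 7.06×10^5; ε/D = 9.79×10^-5; f = 0.01391
h_f = f(L/D)V²/2g = 3.712 m
Total head H = z + h_f = 53.5 + 3.712 = 57.21 m
P_hyd = ρgQH = 999.9·9.81·0.402·57.21 = 225.6 kW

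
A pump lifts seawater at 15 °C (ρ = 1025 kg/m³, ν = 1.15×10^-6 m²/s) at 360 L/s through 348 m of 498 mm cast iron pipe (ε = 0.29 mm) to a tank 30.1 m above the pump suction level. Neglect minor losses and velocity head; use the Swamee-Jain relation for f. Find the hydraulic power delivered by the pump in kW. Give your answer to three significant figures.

V = 4Q/(πD²) = 1.848 m/s; Re = 8.00×10^5; ε/D = 5.82×10^-4; f = 0.01795
h_f = f(L/D)V²/2g = 2.184 m
Total head H = z + h_f = 30.1 + 2.184 = 32.28 m
P_hyd = ρgQH = 1025·9.81·0.360·32.28 = 116.9 kW

P_hyd ≈ 117 kW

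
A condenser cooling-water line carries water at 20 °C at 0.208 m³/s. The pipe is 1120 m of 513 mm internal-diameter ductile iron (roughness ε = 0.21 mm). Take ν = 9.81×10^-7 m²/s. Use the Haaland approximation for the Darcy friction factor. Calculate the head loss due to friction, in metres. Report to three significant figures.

V = 4Q/(πD²) = 4·0.208/(π·0.513²) = 1.006 m/s
Re = VD/ν = 1.006·0.513/9.81×10^-7 = 5.26×10^5 → turbulent
ε/D = 0.21/513 = 4.09×10^-4
Haaland: f = 0.01693
h_f = f(L/D)V²/(2g) = 0.01693·(1120/0.513)·1.006²/(2·9.81) = 1.908 m

h_f ≈ 1.91 m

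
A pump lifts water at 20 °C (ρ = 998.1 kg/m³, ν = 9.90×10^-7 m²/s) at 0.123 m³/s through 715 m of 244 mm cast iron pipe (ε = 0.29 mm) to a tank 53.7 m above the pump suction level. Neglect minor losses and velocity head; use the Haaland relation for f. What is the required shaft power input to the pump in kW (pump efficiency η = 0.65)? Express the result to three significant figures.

P_shaft ≈ 139 kW

V = 4Q/(πD²) = 2.630 m/s; Re = 6.48×10^5; ε/D = 0.00119; f = 0.02089
h_f = f(L/D)V²/2g = 21.59 m
Total head H = z + h_f = 53.7 + 21.59 = 75.29 m
P_hyd = ρgQH = 998.1·9.81·0.123·75.29 = 90.67 kW
P_shaft = P_hyd/η = 90.67/0.65 = 139.5 kW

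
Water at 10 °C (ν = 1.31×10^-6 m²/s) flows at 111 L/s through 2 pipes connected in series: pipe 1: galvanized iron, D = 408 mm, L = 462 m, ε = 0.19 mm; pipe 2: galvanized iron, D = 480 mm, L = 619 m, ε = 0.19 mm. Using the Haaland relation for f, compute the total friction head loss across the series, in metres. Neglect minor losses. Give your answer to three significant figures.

H ≈ 1.19 m

Pipe 1: V = 0.8490 m/s, Re = 2.64×10^5, ε/D = 4.66×10^-4, f = 0.01803, h_1 = f(L/D)V²/2g = 0.7503 m
Pipe 2: V = 0.6134 m/s, Re = 2.25×10^5, ε/D = 3.96×10^-4, f = 0.01787, h_2 = f(L/D)V²/2g = 0.4419 m
Series → Q common, losses add: H = Σh = 1.192 m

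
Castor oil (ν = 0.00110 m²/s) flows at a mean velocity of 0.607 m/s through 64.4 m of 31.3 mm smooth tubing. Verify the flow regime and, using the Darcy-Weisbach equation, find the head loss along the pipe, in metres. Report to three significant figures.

Re = VD/ν = 0.607·0.03130/0.00110 = 17.3 → laminar (Re < 2300)
f = 64/Re = 3.705
h_f = f(L/D)V²/(2g) = 3.705·(64.4/0.03130)·0.607²/(2·9.81) = 143.2 m

h_f ≈ 143 m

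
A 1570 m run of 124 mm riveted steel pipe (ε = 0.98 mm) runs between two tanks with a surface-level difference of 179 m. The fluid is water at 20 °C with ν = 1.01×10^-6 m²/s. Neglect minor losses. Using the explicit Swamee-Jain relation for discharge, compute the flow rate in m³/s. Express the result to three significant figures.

Q ≈ 0.0339 m³/s

Swamee-Jain (Type II): Q = -0.965·√(gD⁵h_f/L)·ln[ε/(3.7D) + √(3.17ν²L/(gD³h_f))]
√(gD⁵h_f/L) = √(9.81·0.124⁵·179/1570) = 0.005726
ε/(3.7D) = 0.00214; √(3.17ν²L/(gD³h_f)) = 3.89×10^-5
Q = -0.965·0.005726·ln(0.002175) = 0.03388 m³/s
Check: V = 2.81 m/s, Re = 3.44×10^5, f = 0.03537, h_f = 180 m ≈ 179 m ✓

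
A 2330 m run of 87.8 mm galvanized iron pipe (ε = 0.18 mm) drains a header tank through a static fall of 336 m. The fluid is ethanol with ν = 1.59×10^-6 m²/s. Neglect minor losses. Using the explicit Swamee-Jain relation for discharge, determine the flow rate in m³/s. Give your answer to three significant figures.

Swamee-Jain (Type II): Q = -0.965·√(gD⁵h_f/L)·ln[ε/(3.7D) + √(3.17ν²L/(gD³h_f))]
√(gD⁵h_f/L) = √(9.81·0.0878⁵·336/2330) = 0.002717
ε/(3.7D) = 5.54×10^-4; √(3.17ν²L/(gD³h_f)) = 9.15×10^-5
Q = -0.965·0.002717·ln(6.456×10^-4) = 0.01926 m³/s
Check: V = 3.18 m/s, Re = 1.76×10^5, f = 0.02475, h_f = 339 m ≈ 336 m ✓

Q ≈ 0.0193 m³/s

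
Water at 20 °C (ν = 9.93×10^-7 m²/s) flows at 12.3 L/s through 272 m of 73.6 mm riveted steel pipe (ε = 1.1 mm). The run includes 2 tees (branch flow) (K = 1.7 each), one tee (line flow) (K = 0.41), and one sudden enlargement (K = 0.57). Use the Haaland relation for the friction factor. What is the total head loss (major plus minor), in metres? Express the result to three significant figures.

V = 4Q/(πD²) = 2.891 m/s; V²/2g = 0.4260 m
Re = 2.14×10^5, ε/D = 0.0149 → f = 0.04393 (Haaland)
Major: h_f = f(L/D)·V²/2g = 0.04393·3696·0.4260 = 69.16 m
Minor: ΣK = 4.38; h_m = ΣK·V²/2g = 1.866 m
Total H_L = 69.16 + 1.866 = 71.02 m

H_L ≈ 71.0 m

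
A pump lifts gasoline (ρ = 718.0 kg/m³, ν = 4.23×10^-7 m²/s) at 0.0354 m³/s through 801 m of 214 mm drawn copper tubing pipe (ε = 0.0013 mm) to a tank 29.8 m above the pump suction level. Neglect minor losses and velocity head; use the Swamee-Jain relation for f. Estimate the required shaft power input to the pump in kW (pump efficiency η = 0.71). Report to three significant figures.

V = 4Q/(πD²) = 0.9842 m/s; Re = 4.98×10^5; ε/D = 6.07×10^-6; f = 0.01320
h_f = f(L/D)V²/2g = 2.439 m
Total head H = z + h_f = 29.8 + 2.439 = 32.24 m
P_hyd = ρgQH = 718.0·9.81·0.0354·32.24 = 8.039 kW
P_shaft = P_hyd/η = 8.039/0.71 = 11.32 kW

P_shaft ≈ 11.3 kW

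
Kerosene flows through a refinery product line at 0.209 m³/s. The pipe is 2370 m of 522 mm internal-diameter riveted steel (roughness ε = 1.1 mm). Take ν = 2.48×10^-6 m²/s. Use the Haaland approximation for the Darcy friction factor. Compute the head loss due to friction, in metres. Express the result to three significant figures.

V = 4Q/(πD²) = 4·0.209/(π·0.522²) = 0.9766 m/s
Re = VD/ν = 0.9766·0.522/2.48×10^-6 = 2.06×10^5 → turbulent
ε/D = 1.1/522 = 0.00211
Haaland: f = 0.02454
h_f = f(L/D)V²/(2g) = 0.02454·(2370/0.522)·0.9766²/(2·9.81) = 5.415 m

h_f ≈ 5.42 m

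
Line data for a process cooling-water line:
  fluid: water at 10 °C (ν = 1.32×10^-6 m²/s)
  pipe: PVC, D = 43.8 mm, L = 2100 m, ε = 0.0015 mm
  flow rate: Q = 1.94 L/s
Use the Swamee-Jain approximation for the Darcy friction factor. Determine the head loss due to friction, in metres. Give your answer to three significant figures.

V = 4Q/(πD²) = 4·0.00194/(π·0.0438²) = 1.288 m/s
Re = VD/ν = 1.288·0.0438/1.32×10^-6 = 4.27×10^4 → turbulent
ε/D = 0.0015/43.8 = 3.42×10^-5
Swamee-Jain: f = 0.02165
h_f = f(L/D)V²/(2g) = 0.02165·(2100/0.0438)·1.288²/(2·9.81) = 87.69 m

h_f ≈ 87.7 m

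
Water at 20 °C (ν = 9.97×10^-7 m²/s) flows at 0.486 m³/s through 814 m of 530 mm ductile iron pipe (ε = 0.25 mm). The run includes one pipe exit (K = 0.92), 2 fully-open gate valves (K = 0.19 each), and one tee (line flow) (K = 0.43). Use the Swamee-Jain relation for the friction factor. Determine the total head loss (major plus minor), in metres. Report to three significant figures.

H_L ≈ 6.90 m

V = 4Q/(πD²) = 2.203 m/s; V²/2g = 0.2473 m
Re = 1.17×10^6, ε/D = 4.72×10^-4 → f = 0.01703 (Swamee-Jain)
Major: h_f = f(L/D)·V²/2g = 0.01703·1536·0.2473 = 6.468 m
Minor: ΣK = 1.73; h_m = ΣK·V²/2g = 0.4279 m
Total H_L = 6.468 + 0.4279 = 6.896 m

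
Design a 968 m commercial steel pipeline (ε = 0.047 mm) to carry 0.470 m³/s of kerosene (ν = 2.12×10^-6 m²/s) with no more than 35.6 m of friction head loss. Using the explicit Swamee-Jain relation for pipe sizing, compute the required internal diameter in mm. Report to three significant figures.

D ≈ 375 mm

Swamee-Jain (Type III): D = 0.66·[ε^1.25·(LQ²/(gh_f))^4.75 + ν·Q^9.4·(L/(gh_f))^5.2]^0.04
LQ²/(gh_f) = 0.6123; L/(gh_f) = 2.772
Term 1 = ε^1.25·(…)^4.75 = 3.79×10^-7; Term 2 = ν·Q^9.4·(…)^5.2 = 3.52×10^-7
D = 0.66·(3.79×10^-7 + 3.52×10^-7)^0.04 = 0.3750 m = 375 mm
Check: V = 4.25 m/s, Re = 7.53×10^5, f = 0.01419, h_f = 33.8 m ≈ 35.6 m ✓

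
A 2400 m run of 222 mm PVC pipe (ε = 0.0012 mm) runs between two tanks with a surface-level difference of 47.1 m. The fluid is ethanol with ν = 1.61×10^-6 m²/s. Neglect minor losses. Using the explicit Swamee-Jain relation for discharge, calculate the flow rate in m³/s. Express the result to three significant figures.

Swamee-Jain (Type II): Q = -0.965·√(gD⁵h_f/L)·ln[ε/(3.7D) + √(3.17ν²L/(gD³h_f))]
√(gD⁵h_f/L) = √(9.81·0.222⁵·47.1/2400) = 0.01019
ε/(3.7D) = 1.46×10^-6; √(3.17ν²L/(gD³h_f)) = 6.25×10^-5
Q = -0.965·0.01019·ln(6.392×10^-5) = 0.09496 m³/s
Check: V = 2.45 m/s, Re = 3.38×10^5, f = 0.01412, h_f = 46.8 m ≈ 47.1 m ✓

Q ≈ 0.0950 m³/s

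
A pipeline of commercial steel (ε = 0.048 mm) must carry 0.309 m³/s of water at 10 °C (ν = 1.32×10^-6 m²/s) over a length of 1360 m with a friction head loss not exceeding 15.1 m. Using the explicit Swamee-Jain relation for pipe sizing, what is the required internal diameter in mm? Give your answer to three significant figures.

Swamee-Jain (Type III): D = 0.66·[ε^1.25·(LQ²/(gh_f))^4.75 + ν·Q^9.4·(L/(gh_f))^5.2]^0.04
LQ²/(gh_f) = 0.8766; L/(gh_f) = 9.181
Term 1 = ε^1.25·(…)^4.75 = 2.14×10^-6; Term 2 = ν·Q^9.4·(…)^5.2 = 2.15×10^-6
D = 0.66·(2.14×10^-6 + 2.15×10^-6)^0.04 = 0.4026 m = 403 mm
Check: V = 2.43 m/s, Re = 7.40×10^5, f = 0.01413, h_f = 14.3 m ≈ 15.1 m ✓

D ≈ 403 mm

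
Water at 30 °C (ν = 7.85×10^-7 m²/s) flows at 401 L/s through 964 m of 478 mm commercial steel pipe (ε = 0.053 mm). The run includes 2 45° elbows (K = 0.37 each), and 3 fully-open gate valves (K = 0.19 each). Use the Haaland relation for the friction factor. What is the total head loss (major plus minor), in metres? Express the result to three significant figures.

V = 4Q/(πD²) = 2.235 m/s; V²/2g = 0.2545 m
Re = 1.36×10^6, ε/D = 1.11×10^-4 → f = 0.01320 (Haaland)
Major: h_f = f(L/D)·V²/2g = 0.01320·2017·0.2545 = 6.775 m
Minor: ΣK = 1.31; h_m = ΣK·V²/2g = 0.3334 m
Total H_L = 6.775 + 0.3334 = 7.108 m

H_L ≈ 7.11 m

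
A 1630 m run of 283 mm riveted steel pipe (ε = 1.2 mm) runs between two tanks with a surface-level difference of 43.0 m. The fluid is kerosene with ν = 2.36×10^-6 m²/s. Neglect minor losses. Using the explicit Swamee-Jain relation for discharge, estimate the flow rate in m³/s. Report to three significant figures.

Swamee-Jain (Type II): Q = -0.965·√(gD⁵h_f/L)·ln[ε/(3.7D) + √(3.17ν²L/(gD³h_f))]
√(gD⁵h_f/L) = √(9.81·0.283⁵·43.0/1630) = 0.02167
ε/(3.7D) = 0.00115; √(3.17ν²L/(gD³h_f)) = 5.49×10^-5
Q = -0.965·0.02167·ln(0.001201) = 0.1407 m³/s
Check: V = 2.24 m/s, Re = 2.68×10^5, f = 0.02945, h_f = 43.2 m ≈ 43.0 m ✓

Q ≈ 0.141 m³/s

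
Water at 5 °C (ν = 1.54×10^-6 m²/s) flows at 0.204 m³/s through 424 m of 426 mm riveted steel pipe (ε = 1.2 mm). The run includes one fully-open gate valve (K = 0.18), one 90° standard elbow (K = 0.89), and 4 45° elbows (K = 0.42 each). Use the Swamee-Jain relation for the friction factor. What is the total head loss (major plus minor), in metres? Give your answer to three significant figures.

V = 4Q/(πD²) = 1.431 m/s; V²/2g = 0.1044 m
Re = 3.96×10^5, ε/D = 0.00282 → f = 0.02619 (Swamee-Jain)
Major: h_f = f(L/D)·V²/2g = 0.02619·995.3·0.1044 = 2.722 m
Minor: ΣK = 2.75; h_m = ΣK·V²/2g = 0.2871 m
Total H_L = 2.722 + 0.2871 = 3.009 m

H_L ≈ 3.01 m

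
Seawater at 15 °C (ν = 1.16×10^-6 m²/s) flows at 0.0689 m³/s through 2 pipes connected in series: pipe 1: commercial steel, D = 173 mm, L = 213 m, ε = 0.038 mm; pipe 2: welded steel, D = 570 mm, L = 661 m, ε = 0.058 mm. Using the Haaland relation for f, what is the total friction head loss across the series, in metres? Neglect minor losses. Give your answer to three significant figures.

H ≈ 8.51 m

Pipe 1: V = 2.931 m/s, Re = 4.37×10^5, ε/D = 2.20×10^-4, f = 0.01564, h_1 = f(L/D)V²/2g = 8.433 m
Pipe 2: V = 0.2700 m/s, Re = 1.33×10^5, ε/D = 1.02×10^-4, f = 0.01736, h_2 = f(L/D)V²/2g = 0.07479 m
Series → Q common, losses add: H = Σh = 8.508 m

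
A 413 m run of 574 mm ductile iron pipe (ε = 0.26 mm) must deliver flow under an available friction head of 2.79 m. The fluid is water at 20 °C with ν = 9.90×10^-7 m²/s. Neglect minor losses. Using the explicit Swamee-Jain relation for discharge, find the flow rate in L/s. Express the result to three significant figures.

Q ≈ 551 L/s

Swamee-Jain (Type II): Q = -0.965·√(gD⁵h_f/L)·ln[ε/(3.7D) + √(3.17ν²L/(gD³h_f))]
√(gD⁵h_f/L) = √(9.81·0.574⁵·2.79/413) = 0.06426
ε/(3.7D) = 1.22×10^-4; √(3.17ν²L/(gD³h_f)) = 1.57×10^-5
Q = -0.965·0.06426·ln(1.382×10^-4) = 0.5511 m³/s
Check: V = 2.13 m/s, Re = 1.23×10^6, f = 0.01687, h_f = 2.81 m ≈ 2.79 m ✓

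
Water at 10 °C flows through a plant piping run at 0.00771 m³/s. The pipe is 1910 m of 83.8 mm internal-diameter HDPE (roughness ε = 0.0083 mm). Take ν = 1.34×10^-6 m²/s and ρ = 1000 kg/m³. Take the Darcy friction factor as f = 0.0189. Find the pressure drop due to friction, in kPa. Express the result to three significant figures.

V = 4Q/(πD²) = 4·0.00771/(π·0.0838²) = 1.398 m/s
h_f = f(L/D)V²/(2g) = 0.01890·(1910/0.0838)·1.398²/(2·9.81) = 42.90 m
Δp = ρg·h_f = 1000·9.81·42.90 = 420.9 kPa

Δp ≈ 421 kPa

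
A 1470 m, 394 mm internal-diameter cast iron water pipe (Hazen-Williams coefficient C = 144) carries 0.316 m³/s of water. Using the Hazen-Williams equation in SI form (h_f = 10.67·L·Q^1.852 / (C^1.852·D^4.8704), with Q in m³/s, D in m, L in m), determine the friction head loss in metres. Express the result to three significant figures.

h_f ≈ 17.4 m

h_f = 10.67·1470·0.316^1.852 / (144^1.852·0.394^4.8704) = 17.45 m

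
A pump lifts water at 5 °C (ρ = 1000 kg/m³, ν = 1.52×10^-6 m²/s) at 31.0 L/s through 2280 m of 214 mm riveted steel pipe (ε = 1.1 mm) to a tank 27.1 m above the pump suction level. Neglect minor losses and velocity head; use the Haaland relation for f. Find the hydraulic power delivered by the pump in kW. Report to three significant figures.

P_hyd ≈ 12.1 kW

V = 4Q/(πD²) = 0.8619 m/s; Re = 1.21×10^5; ε/D = 0.00514; f = 0.03138
h_f = f(L/D)V²/2g = 12.66 m
Total head H = z + h_f = 27.1 + 12.66 = 39.76 m
P_hyd = ρgQH = 1000·9.81·0.0310·39.76 = 12.09 kW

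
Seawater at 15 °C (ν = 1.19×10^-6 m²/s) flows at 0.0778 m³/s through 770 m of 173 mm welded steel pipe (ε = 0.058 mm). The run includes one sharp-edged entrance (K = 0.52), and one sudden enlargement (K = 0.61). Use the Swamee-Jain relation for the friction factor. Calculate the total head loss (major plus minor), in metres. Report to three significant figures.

H_L ≈ 42.1 m

V = 4Q/(πD²) = 3.310 m/s; V²/2g = 0.5583 m
Re = 4.81×10^5, ε/D = 3.35×10^-4 → f = 0.01669 (Swamee-Jain)
Major: h_f = f(L/D)·V²/2g = 0.01669·4451·0.5583 = 41.47 m
Minor: ΣK = 1.13; h_m = ΣK·V²/2g = 0.6309 m
Total H_L = 41.47 + 0.6309 = 42.10 m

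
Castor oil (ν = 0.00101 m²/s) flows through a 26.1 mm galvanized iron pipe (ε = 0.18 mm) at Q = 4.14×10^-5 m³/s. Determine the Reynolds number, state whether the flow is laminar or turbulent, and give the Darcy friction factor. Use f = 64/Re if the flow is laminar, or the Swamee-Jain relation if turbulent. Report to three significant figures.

V = 4Q/(πD²) = 0.07738 m/s
Re = VD/ν = 0.07738·0.0261/0.00101 = 2.00
Re < 2300 → laminar → f = 64/Re = 32.01

Re ≈ 2.00; laminar; f = 64/Re ≈ 32.0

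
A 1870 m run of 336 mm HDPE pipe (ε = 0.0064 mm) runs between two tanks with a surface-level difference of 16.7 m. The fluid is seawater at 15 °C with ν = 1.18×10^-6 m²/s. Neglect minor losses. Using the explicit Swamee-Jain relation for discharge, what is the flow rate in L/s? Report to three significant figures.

Q ≈ 189 L/s

Swamee-Jain (Type II): Q = -0.965·√(gD⁵h_f/L)·ln[ε/(3.7D) + √(3.17ν²L/(gD³h_f))]
√(gD⁵h_f/L) = √(9.81·0.336⁵·16.7/1870) = 0.01937
ε/(3.7D) = 5.15×10^-6; √(3.17ν²L/(gD³h_f)) = 3.64×10^-5
Q = -0.965·0.01937·ln(4.159×10^-5) = 0.1886 m³/s
Check: V = 2.13 m/s, Re = 6.06×10^5, f = 0.01299, h_f = 16.7 m ≈ 16.7 m ✓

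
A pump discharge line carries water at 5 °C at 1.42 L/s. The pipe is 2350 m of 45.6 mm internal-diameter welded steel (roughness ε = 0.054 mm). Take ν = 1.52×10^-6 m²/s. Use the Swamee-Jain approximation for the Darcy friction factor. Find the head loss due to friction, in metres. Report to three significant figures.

V = 4Q/(πD²) = 4·0.00142/(π·0.0456²) = 0.8695 m/s
Re = VD/ν = 0.8695·0.0456/1.52×10^-6 = 2.61×10^4 → turbulent
ε/D = 0.054/45.6 = 0.00118
Swamee-Jain: f = 0.02719
h_f = f(L/D)V²/(2g) = 0.02719·(2350/0.0456)·0.8695²/(2·9.81) = 53.99 m

h_f ≈ 54.0 m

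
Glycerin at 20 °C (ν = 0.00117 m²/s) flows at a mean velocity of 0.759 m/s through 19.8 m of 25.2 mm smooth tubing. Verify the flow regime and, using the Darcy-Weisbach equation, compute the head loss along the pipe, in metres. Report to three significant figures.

h_f ≈ 90.3 m

Re = VD/ν = 0.759·0.02520/0.00117 = 16.3 → laminar (Re < 2300)
f = 64/Re = 3.915
h_f = f(L/D)V²/(2g) = 3.915·(19.8/0.02520)·0.759²/(2·9.81) = 90.32 m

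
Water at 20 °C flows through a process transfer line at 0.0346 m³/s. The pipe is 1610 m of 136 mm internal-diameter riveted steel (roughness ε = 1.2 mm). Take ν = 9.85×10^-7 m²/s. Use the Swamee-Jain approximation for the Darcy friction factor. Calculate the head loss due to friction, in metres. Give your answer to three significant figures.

V = 4Q/(πD²) = 4·0.0346/(π·0.136²) = 2.382 m/s
Re = VD/ν = 2.382·0.136/9.85×10^-7 = 3.29×10^5 → turbulent
ε/D = 1.2/136 = 0.00882
Swamee-Jain: f = 0.03666
h_f = f(L/D)V²/(2g) = 0.03666·(1610/0.136)·2.382²/(2·9.81) = 125.5 m

h_f ≈ 125 m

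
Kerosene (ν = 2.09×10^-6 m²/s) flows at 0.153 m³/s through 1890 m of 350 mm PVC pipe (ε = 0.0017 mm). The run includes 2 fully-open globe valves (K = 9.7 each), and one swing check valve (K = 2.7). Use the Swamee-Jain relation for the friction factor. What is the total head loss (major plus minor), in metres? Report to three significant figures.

H_L ≈ 13.1 m

V = 4Q/(πD²) = 1.590 m/s; V²/2g = 0.1289 m
Re = 2.66×10^5, ε/D = 4.86×10^-6 → f = 0.01475 (Swamee-Jain)
Major: h_f = f(L/D)·V²/2g = 0.01475·5400·0.1289 = 10.27 m
Minor: ΣK = 22.1; h_m = ΣK·V²/2g = 2.849 m
Total H_L = 10.27 + 2.849 = 13.12 m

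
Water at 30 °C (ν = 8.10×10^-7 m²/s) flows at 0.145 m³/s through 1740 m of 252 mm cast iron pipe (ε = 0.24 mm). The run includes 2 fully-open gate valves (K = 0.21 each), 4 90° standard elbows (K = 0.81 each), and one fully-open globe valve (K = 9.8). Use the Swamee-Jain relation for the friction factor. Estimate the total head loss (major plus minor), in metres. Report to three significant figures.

V = 4Q/(πD²) = 2.907 m/s; V²/2g = 0.4308 m
Re = 9.04×10^5, ε/D = 9.52×10^-4 → f = 0.01985 (Swamee-Jain)
Major: h_f = f(L/D)·V²/2g = 0.01985·6905·0.4308 = 59.03 m
Minor: ΣK = 13.5; h_m = ΣK·V²/2g = 5.798 m
Total H_L = 59.03 + 5.798 = 64.83 m

H_L ≈ 64.8 m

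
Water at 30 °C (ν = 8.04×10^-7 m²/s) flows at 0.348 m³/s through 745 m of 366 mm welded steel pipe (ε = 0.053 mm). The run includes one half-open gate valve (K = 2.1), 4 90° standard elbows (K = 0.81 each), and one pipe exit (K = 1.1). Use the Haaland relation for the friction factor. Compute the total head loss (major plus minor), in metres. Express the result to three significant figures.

V = 4Q/(πD²) = 3.308 m/s; V²/2g = 0.5576 m
Re = 1.51×10^6, ε/D = 1.45×10^-4 → f = 0.01363 (Haaland)
Major: h_f = f(L/D)·V²/2g = 0.01363·2036·0.5576 = 15.47 m
Minor: ΣK = 6.44; h_m = ΣK·V²/2g = 3.591 m
Total H_L = 15.47 + 3.591 = 19.06 m

H_L ≈ 19.1 m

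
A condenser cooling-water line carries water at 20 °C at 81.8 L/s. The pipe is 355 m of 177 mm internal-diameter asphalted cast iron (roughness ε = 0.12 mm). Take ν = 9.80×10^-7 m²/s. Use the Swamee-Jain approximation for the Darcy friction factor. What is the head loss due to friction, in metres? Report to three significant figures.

V = 4Q/(πD²) = 4·0.0818/(π·0.177²) = 3.324 m/s
Re = VD/ν = 3.324·0.177/9.80×10^-7 = 6.00×10^5 → turbulent
ε/D = 0.12/177 = 6.78×10^-4
Swamee-Jain: f = 0.01868
h_f = f(L/D)V²/(2g) = 0.01868·(355/0.177)·3.324²/(2·9.81) = 21.10 m

h_f ≈ 21.1 m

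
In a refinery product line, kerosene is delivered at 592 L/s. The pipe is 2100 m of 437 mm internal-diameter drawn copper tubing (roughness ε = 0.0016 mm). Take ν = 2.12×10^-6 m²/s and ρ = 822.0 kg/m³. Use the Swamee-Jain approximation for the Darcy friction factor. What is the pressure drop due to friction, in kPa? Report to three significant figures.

V = 4Q/(πD²) = 4·0.592/(π·0.437²) = 3.947 m/s
Re = VD/ν = 3.947·0.437/2.12×10^-6 = 8.14×10^5 → turbulent
ε/D = 0.0016/437 = 3.66×10^-6
Swamee-Jain: f = 0.01210
h_f = f(L/D)V²/(2g) = 0.01210·(2100/0.437)·3.947²/(2·9.81) = 46.18 m
Δp = ρg·h_f = 822.0·9.81·46.18 = 372.4 kPa

Δp ≈ 372 kPa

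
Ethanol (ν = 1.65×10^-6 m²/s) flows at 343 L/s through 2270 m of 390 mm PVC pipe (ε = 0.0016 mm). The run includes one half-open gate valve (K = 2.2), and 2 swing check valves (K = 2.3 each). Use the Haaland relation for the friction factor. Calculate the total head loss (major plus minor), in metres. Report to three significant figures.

H_L ≈ 33.3 m

V = 4Q/(πD²) = 2.871 m/s; V²/2g = 0.4202 m
Re = 6.79×10^5, ε/D = 4.10×10^-6 → f = 0.01243 (Haaland)
Major: h_f = f(L/D)·V²/2g = 0.01243·5821·0.4202 = 30.41 m
Minor: ΣK = 6.80; h_m = ΣK·V²/2g = 2.857 m
Total H_L = 30.41 + 2.857 = 33.26 m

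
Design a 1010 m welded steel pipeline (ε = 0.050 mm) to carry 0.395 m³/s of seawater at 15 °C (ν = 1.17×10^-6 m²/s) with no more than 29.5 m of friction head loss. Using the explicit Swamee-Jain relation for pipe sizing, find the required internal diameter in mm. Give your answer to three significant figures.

D ≈ 365 mm

Swamee-Jain (Type III): D = 0.66·[ε^1.25·(LQ²/(gh_f))^4.75 + ν·Q^9.4·(L/(gh_f))^5.2]^0.04
LQ²/(gh_f) = 0.5445; L/(gh_f) = 3.490
Term 1 = ε^1.25·(…)^4.75 = 2.34×10^-7; Term 2 = ν·Q^9.4·(…)^5.2 = 1.26×10^-7
D = 0.66·(2.34×10^-7 + 1.26×10^-7)^0.04 = 0.3646 m = 365 mm
Check: V = 3.78 m/s, Re = 1.18×10^6, f = 0.01387, h_f = 28.0 m ≈ 29.5 m ✓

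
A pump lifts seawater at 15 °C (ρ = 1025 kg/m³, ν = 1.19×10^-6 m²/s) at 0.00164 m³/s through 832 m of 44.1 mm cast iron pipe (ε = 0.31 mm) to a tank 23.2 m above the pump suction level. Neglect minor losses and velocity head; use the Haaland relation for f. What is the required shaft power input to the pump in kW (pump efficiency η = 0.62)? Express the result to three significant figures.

V = 4Q/(πD²) = 1.074 m/s; Re = 3.98×10^4; ε/D = 0.00703; f = 0.03551
h_f = f(L/D)V²/2g = 39.37 m
Total head H = z + h_f = 23.2 + 39.37 = 62.57 m
P_hyd = ρgQH = 1025·9.81·0.00164·62.57 = 1.032 kW
P_shaft = P_hyd/η = 1.032/0.62 = 1.664 kW

P_shaft ≈ 1.66 kW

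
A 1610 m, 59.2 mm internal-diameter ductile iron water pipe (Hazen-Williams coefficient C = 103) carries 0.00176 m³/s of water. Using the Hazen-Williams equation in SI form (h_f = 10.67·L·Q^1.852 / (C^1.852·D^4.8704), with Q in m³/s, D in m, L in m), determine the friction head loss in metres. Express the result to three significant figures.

h_f ≈ 24.3 m

h_f = 10.67·1610·0.00176^1.852 / (103^1.852·0.0592^4.8704) = 24.28 m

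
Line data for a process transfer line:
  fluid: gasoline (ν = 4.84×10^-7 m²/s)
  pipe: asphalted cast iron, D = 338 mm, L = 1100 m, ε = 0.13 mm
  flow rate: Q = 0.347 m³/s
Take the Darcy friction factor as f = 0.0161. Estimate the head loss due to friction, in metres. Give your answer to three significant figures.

V = 4Q/(πD²) = 4·0.347/(π·0.338²) = 3.867 m/s
h_f = f(L/D)V²/(2g) = 0.01610·(1100/0.338)·3.867²/(2·9.81) = 39.94 m

h_f ≈ 39.9 m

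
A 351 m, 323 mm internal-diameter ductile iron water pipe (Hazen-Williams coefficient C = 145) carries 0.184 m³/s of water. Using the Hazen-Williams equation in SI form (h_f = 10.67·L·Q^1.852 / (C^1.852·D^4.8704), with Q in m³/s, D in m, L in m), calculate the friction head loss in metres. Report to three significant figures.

h_f = 10.67·351·0.184^1.852 / (145^1.852·0.323^4.8704) = 3.976 m

h_f ≈ 3.98 m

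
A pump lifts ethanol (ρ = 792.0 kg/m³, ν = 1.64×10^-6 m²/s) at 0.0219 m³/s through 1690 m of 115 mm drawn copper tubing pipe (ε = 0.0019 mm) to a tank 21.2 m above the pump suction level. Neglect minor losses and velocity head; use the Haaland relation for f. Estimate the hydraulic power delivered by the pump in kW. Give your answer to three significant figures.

V = 4Q/(πD²) = 2.108 m/s; Re = 1.48×10^5; ε/D = 1.65×10^-5; f = 0.01654
h_f = f(L/D)V²/2g = 55.06 m
Total head H = z + h_f = 21.2 + 55.06 = 76.26 m
P_hyd = ρgQH = 792.0·9.81·0.0219·76.26 = 12.98 kW

P_hyd ≈ 13.0 kW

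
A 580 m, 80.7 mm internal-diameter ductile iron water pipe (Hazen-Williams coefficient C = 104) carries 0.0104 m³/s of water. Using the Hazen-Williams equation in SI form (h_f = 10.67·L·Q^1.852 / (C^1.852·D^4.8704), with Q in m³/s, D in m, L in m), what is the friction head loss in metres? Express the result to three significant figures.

h_f = 10.67·580·0.0104^1.852 / (104^1.852·0.0807^4.8704) = 51.00 m

h_f ≈ 51.0 m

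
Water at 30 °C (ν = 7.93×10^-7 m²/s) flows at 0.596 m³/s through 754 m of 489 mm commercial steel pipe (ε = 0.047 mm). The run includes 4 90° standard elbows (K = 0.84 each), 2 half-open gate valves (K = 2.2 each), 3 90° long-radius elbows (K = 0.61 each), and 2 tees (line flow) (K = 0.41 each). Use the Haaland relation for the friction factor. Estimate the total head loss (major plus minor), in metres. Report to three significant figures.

H_L ≈ 15.4 m

V = 4Q/(πD²) = 3.174 m/s; V²/2g = 0.5133 m
Re = 1.96×10^6, ε/D = 9.61×10^-5 → f = 0.01268 (Haaland)
Major: h_f = f(L/D)·V²/2g = 0.01268·1542·0.5133 = 10.04 m
Minor: ΣK = 10.4; h_m = ΣK·V²/2g = 5.344 m
Total H_L = 10.04 + 5.344 = 15.38 m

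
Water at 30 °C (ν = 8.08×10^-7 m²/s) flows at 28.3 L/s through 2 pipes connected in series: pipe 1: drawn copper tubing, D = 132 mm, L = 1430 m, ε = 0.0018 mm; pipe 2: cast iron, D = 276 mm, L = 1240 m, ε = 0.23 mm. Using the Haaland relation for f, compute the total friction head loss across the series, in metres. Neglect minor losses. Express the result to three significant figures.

Pipe 1: V = 2.068 m/s, Re = 3.38×10^5, ε/D = 1.36×10^-5, f = 0.01415, h_1 = f(L/D)V²/2g = 33.41 m
Pipe 2: V = 0.4730 m/s, Re = 1.62×10^5, ε/D = 8.33×10^-4, f = 0.02051, h_2 = f(L/D)V²/2g = 1.051 m
Series → Q common, losses add: H = Σh = 34.46 m

H ≈ 34.5 m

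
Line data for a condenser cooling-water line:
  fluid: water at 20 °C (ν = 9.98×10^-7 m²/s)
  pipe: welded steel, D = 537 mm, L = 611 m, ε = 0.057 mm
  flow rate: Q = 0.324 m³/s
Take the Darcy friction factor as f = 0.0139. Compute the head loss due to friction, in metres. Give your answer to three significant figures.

h_f ≈ 1.65 m

V = 4Q/(πD²) = 4·0.324/(π·0.537²) = 1.431 m/s
h_f = f(L/D)V²/(2g) = 0.01390·(611/0.537)·1.431²/(2·9.81) = 1.650 m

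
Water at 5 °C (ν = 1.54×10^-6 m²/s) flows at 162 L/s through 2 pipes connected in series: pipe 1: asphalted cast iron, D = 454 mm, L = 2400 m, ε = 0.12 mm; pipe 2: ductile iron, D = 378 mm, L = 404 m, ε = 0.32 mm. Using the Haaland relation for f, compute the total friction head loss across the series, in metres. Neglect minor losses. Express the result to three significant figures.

Pipe 1: V = 1.001 m/s, Re = 2.95×10^5, ε/D = 2.64×10^-4, f = 0.01657, h_1 = f(L/D)V²/2g = 4.472 m
Pipe 2: V = 1.444 m/s, Re = 3.54×10^5, ε/D = 8.47×10^-4, f = 0.01971, h_2 = f(L/D)V²/2g = 2.238 m
Series → Q common, losses add: H = Σh = 6.710 m

H ≈ 6.71 m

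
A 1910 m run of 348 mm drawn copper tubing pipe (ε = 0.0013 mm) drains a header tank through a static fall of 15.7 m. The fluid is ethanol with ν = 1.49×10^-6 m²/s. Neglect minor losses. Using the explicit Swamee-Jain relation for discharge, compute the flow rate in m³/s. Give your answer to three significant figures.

Swamee-Jain (Type II): Q = -0.965·√(gD⁵h_f/L)·ln[ε/(3.7D) + √(3.17ν²L/(gD³h_f))]
√(gD⁵h_f/L) = √(9.81·0.348⁵·15.7/1910) = 0.02029
ε/(3.7D) = 1.01×10^-6; √(3.17ν²L/(gD³h_f)) = 4.55×10^-5
Q = -0.965·0.02029·ln(4.652×10^-5) = 0.1953 m³/s
Check: V = 2.05 m/s, Re = 4.80×10^5, f = 0.01325, h_f = 15.6 m ≈ 15.7 m ✓

Q ≈ 0.195 m³/s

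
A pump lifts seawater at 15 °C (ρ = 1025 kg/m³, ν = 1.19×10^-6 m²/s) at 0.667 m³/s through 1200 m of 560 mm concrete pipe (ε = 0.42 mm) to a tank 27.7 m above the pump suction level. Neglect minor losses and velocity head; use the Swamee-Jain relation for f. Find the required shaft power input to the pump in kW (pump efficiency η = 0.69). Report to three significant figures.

V = 4Q/(πD²) = 2.708 m/s; Re = 1.27×10^6; ε/D = 7.50×10^-4; f = 0.01871
h_f = f(L/D)V²/2g = 14.99 m
Total head H = z + h_f = 27.7 + 14.99 = 42.69 m
P_hyd = ρgQH = 1025·9.81·0.667·42.69 = 286.3 kW
P_shaft = P_hyd/η = 286.3/0.69 = 414.9 kW

P_shaft ≈ 415 kW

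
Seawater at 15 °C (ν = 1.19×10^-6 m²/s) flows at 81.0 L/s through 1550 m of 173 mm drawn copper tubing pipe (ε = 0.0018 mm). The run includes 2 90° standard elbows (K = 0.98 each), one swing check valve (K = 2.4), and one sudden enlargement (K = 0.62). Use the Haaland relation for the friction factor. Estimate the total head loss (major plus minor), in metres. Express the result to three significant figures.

H_L ≈ 74.5 m

V = 4Q/(πD²) = 3.446 m/s; V²/2g = 0.6052 m
Re = 5.01×10^5, ε/D = 1.04×10^-5 → f = 0.01318 (Haaland)
Major: h_f = f(L/D)·V²/2g = 0.01318·8960·0.6052 = 71.45 m
Minor: ΣK = 4.98; h_m = ΣK·V²/2g = 3.014 m
Total H_L = 71.45 + 3.014 = 74.46 m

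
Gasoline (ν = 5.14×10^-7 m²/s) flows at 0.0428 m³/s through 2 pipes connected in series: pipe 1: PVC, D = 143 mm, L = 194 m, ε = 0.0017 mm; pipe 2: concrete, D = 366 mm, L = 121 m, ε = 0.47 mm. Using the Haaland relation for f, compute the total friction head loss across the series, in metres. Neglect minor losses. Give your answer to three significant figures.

H ≈ 6.13 m

Pipe 1: V = 2.665 m/s, Re = 7.41×10^5, ε/D = 1.19×10^-5, f = 0.01237, h_1 = f(L/D)V²/2g = 6.074 m
Pipe 2: V = 0.4068 m/s, Re = 2.90×10^5, ε/D = 0.00128, f = 0.02167, h_2 = f(L/D)V²/2g = 0.06043 m
Series → Q common, losses add: H = Σh = 6.134 m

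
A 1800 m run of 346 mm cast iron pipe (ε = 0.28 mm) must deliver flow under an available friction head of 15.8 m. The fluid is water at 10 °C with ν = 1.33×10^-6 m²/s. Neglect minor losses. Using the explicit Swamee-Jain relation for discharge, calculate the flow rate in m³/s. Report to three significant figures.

Swamee-Jain (Type II): Q = -0.965·√(gD⁵h_f/L)·ln[ε/(3.7D) + √(3.17ν²L/(gD³h_f))]
√(gD⁵h_f/L) = √(9.81·0.346⁵·15.8/1800) = 0.02066
ε/(3.7D) = 2.19×10^-4; √(3.17ν²L/(gD³h_f)) = 3.96×10^-5
Q = -0.965·0.02066·ln(2.584×10^-4) = 0.1647 m³/s
Check: V = 1.75 m/s, Re = 4.56×10^5, f = 0.01954, h_f = 15.9 m ≈ 15.8 m ✓

Q ≈ 0.165 m³/s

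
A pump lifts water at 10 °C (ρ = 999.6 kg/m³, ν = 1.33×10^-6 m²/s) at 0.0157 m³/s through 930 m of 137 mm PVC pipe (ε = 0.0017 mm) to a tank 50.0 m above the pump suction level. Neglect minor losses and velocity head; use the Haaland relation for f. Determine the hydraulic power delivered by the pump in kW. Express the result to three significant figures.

P_hyd ≈ 8.76 kW

V = 4Q/(πD²) = 1.065 m/s; Re = 1.10×10^5; ε/D = 1.24×10^-5; f = 0.01753
h_f = f(L/D)V²/2g = 6.881 m
Total head H = z + h_f = 50.0 + 6.881 = 56.88 m
P_hyd = ρgQH = 999.6·9.81·0.0157·56.88 = 8.757 kW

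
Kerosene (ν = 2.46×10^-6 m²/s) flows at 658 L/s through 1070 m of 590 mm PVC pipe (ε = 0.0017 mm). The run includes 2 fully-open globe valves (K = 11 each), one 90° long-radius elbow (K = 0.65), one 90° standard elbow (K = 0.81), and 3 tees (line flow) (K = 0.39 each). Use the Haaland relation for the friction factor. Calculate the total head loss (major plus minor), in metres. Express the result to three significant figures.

V = 4Q/(πD²) = 2.407 m/s; V²/2g = 0.2952 m
Re = 5.77×10^5, ε/D = 2.88×10^-6 → f = 0.01277 (Haaland)
Major: h_f = f(L/D)·V²/2g = 0.01277·1814·0.2952 = 6.837 m
Minor: ΣK = 24.6; h_m = ΣK·V²/2g = 7.272 m
Total H_L = 6.837 + 7.272 = 14.11 m

H_L ≈ 14.1 m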